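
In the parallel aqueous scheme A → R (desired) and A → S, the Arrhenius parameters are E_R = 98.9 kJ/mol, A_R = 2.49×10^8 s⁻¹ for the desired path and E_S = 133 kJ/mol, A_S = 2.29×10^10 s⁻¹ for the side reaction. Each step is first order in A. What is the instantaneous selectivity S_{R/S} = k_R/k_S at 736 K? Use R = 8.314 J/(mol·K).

Since both paths have the same order in A, the concentration cancels and S_{R/S} = k_R/k_S = (A_R/A_S)·exp[(E_S−E_R)/(RT)].
(E_S−E_R)/(RT) = (133−98.9)×10³/(8.314×736) = 34100/6119 = 5.573.
k_R/k_S = (2.49×10^8/2.29×10^10)·exp(5.573) = 0.01087 × 263.1 = 2.86.

2.86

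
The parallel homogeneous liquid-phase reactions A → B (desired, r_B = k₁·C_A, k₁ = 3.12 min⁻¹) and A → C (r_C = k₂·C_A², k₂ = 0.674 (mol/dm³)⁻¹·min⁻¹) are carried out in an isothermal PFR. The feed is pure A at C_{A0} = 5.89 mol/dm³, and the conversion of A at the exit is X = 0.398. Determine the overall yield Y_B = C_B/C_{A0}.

0.198

C_A = C_{A0}(1−X) = 3.546 mol/dm³.
Along a PFR/batch, dC_B/dC_A = −r_B/(r_B+r_C) = −k₁/(k₁+k₂·C_A).
Integrating from C_{A0} to C_A: C_B = (3.12/0.674)·ln[(3.12+0.674·5.89)/(3.12+0.674·3.55)] = 4.629·ln(7.090/5.510) = 1.167 mol/dm³.
Y_B = C_B/C_{A0} = 1.167/5.89 = 0.198.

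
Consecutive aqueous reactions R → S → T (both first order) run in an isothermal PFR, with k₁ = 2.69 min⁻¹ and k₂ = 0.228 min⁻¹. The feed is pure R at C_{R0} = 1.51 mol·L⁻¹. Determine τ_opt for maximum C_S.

1.00 min

For first-order series the maximum of C_S occurs at τ_opt = ln(k₂/k₁)/(k₂−k₁).
= ln(0.228/2.69)/(0.228−2.69) = ln(0.08476)/-2.462 = -2.468/-2.462 = 1.00 min.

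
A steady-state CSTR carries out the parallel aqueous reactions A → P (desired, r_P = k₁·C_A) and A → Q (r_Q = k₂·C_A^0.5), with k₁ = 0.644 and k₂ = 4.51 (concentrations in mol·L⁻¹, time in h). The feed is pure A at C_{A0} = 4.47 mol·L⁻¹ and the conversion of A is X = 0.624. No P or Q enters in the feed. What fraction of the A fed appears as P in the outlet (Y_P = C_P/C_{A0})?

Exit C_A = C_{A0}(1−X) = 4.47×0.376 = 1.681 mol·L⁻¹.
A CSTR operates uniformly at the exit composition, giving r_P = 1.082 and r_Q = 5.847 (each k·C_A^n at C_A = 1.681).
Fraction of consumed A going to P: r_P/(r_P+r_Q) = 0.1562.
C_P = 0.1562·C_{A0}·X = 0.1562×4.47×0.624 = 0.436 mol·L⁻¹; Y_P = C_P/C_{A0} = 0.0975.

0.0975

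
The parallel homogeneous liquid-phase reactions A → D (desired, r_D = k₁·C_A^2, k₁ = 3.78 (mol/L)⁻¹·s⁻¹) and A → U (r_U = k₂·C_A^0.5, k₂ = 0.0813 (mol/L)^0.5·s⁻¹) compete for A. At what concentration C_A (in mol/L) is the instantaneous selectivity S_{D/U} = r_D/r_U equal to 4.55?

0.212 mol/L

S_{D/U} = (k₁/k₂)·C_A^1.5 ⇒ C_A = (S·k₂/k₁)^(1/1.5).
= (4.55×0.0813/3.78)^(0.6667) = (0.09786)^(0.6667) = 0.212 mol/L.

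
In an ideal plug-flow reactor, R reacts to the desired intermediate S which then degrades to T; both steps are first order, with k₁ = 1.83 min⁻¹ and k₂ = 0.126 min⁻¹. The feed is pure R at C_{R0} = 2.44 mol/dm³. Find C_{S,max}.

2.00 mol/dm³

For a first-order series the maximum intermediate yield is C_{S,max}/C_{R0} = (k₁/k₂)^[k₂/(k₂−k₁)].
= (1.83/0.126)^(0.126/(0.126−1.83)) = (14.52)^(-0.07394) = 0.8205.
C_{S,max} = 0.8205×2.44 = 2.00 mol/dm³.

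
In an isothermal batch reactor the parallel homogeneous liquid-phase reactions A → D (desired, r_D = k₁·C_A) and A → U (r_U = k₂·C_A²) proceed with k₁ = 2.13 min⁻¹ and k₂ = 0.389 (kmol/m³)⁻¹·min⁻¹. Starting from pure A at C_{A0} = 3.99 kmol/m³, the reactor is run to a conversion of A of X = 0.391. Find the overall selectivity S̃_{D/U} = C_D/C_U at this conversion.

C_A = C_{A0}(1−X) = 2.430 kmol/m³.
Along a PFR/batch, dC_D/dC_A = −r_D/(r_D+r_U) = −k₁/(k₁+k₂·C_A).
Integrating from C_{A0} to C_A: C_D = (2.13/0.389)·ln[(2.13+0.389·3.99)/(2.13+0.389·2.43)] = 5.476·ln(3.682/3.075) = 0.9862 kmol/m³.
C_U = (C_{A0}−C_A)−C_D = 0.5739 kmol/m³; S̃_{D/U} = 0.9862/0.5739 = 1.72.

1.72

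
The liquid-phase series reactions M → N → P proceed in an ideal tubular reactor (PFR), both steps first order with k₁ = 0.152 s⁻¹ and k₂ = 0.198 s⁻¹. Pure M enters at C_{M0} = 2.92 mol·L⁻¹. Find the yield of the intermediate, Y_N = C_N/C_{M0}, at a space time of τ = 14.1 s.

0.185

For first-order series with pure M initially, C_N(τ) = k₁C_{M0}/(k₂−k₁)·(e^(−k₁τ) − e^(−k₂τ)).
e^(−k₁τ) = e^(−0.152×14.1) = e^(−2.143) = 0.1173; e^(−k₂τ) = e^(−2.792) = 0.06131.
C_N = 0.152×2.92/(0.198−0.152) × (0.1173−0.06131) = 9.649×0.05597 = 0.5400 mol·L⁻¹.
Y_N = C_N/C_{M0} = 0.5400/2.92 = 0.185.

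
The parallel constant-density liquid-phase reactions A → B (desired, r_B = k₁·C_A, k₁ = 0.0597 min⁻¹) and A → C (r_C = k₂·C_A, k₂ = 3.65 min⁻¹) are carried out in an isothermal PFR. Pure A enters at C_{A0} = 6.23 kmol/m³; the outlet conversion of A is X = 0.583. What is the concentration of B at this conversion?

C_A = C_{A0}(1−X) = 2.598 kmol/m³.
Both paths are first order in A, so the instantaneous fraction to B is constant: dC_B/d(−C_A) = k₁/(k₁+k₂) = 0.01609.
C_B = 0.01609·(C_{A0}−C_A) = 0.01609×3.632 = 0.0585 kmol/m³.

0.0585 kmol/m³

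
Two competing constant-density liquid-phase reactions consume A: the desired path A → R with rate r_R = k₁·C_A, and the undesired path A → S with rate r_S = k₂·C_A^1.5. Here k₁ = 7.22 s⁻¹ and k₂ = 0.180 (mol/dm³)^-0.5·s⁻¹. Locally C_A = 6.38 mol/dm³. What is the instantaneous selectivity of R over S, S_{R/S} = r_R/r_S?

S_{R/S} = r_R/r_S = (k₁·C_A)/(k₂·C_A^1.5) = (k₁/k₂)·C_A^-0.5.
= (7.22×6.380) / (0.180×6.380^1.5) = 46.06/2.901 = 15.9.
The undesired path is higher order in A, so low C_A (CSTR or dilute feed) favours R.

15.9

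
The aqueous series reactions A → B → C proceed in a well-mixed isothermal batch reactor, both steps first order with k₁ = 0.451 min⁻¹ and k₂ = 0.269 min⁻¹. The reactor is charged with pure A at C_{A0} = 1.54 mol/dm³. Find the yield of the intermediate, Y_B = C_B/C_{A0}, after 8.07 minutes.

The intermediate concentration in a first-order A→B→C sequence is C_B = k₁C_{A0}(e^(−k₁t) − e^(−k₂t))/(k₂−k₁).
e^(−k₁t) = e^(−0.451×8.07) = e^(−3.640) = 0.02626; e^(−k₂t) = e^(−2.171) = 0.1141.
C_B = 0.451×1.54/(0.269−0.451) × (0.02626−0.1141) = (-3.816)×(-0.08782) = 0.3351 mol/dm³.
Y_B = C_B/C_{A0} = 0.3351/1.54 = 0.218.

0.218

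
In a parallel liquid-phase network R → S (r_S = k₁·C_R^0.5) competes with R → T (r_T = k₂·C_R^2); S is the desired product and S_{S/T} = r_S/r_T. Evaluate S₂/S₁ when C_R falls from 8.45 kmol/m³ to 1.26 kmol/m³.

17.4

S_{S/T} = (k₁/k₂)·C_R^-1.5, so S₂/S₁ = (C_{R,2}/C_{R,1})^-1.5.
= (1.26/8.45)^(-1.5) = (0.1491)^(-1.5) = 17.4.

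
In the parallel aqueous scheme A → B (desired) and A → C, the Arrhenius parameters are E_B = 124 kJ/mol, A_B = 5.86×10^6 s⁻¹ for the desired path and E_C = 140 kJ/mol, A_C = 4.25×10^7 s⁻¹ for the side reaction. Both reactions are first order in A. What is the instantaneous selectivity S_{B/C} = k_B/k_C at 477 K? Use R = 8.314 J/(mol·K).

7.79

Since both paths have the same order in A, the concentration cancels and S_{B/C} = k_B/k_C = (A_B/A_C)·exp[(E_C−E_B)/(RT)].
(E_C−E_B)/(RT) = (140−124)×10³/(8.314×477) = 16000/3966 = 4.035.
k_B/k_C = (5.86×10^6/4.25×10^7)·exp(4.035) = 0.1379 × 56.52 = 7.79.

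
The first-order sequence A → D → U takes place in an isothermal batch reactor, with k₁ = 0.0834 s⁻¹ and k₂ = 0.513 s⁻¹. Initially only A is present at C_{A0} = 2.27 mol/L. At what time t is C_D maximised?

4.23 s

Setting dC_D/dt = 0 gives t_opt = ln(k₂/k₁)/(k₂−k₁).
= ln(0.513/0.0834)/(0.513−0.0834) = ln(6.151)/0.4296 = 1.817/0.4296 = 4.23 s.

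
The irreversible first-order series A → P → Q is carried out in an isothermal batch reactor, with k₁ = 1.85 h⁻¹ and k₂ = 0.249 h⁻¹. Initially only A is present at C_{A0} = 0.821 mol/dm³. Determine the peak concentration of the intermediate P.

0.601 mol/dm³

For a first-order series the maximum intermediate yield is C_{P,max}/C_{A0} = (k₁/k₂)^[k₂/(k₂−k₁)].
= (1.85/0.249)^(0.249/(0.249−1.85)) = (7.430)^(-0.1555) = 0.7320.
C_{P,max} = 0.7320×0.821 = 0.601 mol/dm³.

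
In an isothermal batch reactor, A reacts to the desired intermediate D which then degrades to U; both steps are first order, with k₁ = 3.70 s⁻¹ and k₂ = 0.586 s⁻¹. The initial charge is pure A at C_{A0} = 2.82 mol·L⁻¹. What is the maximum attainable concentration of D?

1.99 mol·L⁻¹

Evaluating C_D at t_opt = ln(k₂/k₁)/(k₂−k₁) gives C_{D,max}/C_{A0} = (k₁/k₂)^[k₂/(k₂−k₁)].
= (3.70/0.586)^(0.586/(0.586−3.70)) = (6.314)^(-0.1882) = 0.7070.
C_{D,max} = 0.7070×2.82 = 1.99 mol·L⁻¹.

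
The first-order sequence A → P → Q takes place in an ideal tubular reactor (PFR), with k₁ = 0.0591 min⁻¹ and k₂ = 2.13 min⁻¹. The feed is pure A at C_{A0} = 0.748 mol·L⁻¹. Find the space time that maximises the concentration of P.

1.73 min

The intermediate peaks when r₁ = r₂, i.e. k₁e^(−k₁τ) = k₂e^(−k₂τ), giving τ_opt = ln(k₂/k₁)/(k₂−k₁).
= ln(2.13/0.0591)/(2.13−0.0591) = ln(36.04)/2.071 = 3.585/2.071 = 1.73 min.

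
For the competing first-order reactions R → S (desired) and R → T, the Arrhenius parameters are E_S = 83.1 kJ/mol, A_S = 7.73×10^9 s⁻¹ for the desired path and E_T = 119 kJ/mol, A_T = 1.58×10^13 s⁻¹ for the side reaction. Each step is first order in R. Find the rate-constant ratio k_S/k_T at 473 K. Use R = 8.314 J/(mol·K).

4.51

k_S/k_T = (A_S/A_T)·exp[−(E_S−E_T)/(RT)] = (A_S/A_T)·exp[(E_T−E_S)/(RT)].
(E_T−E_S)/(RT) = (119−83.1)×10³/(8.314×473) = 35900/3933 = 9.129.
k_S/k_T = (7.73×10^9/1.58×10^13)·exp(9.129) = 4.892×10^-4 × 9219 = 4.51.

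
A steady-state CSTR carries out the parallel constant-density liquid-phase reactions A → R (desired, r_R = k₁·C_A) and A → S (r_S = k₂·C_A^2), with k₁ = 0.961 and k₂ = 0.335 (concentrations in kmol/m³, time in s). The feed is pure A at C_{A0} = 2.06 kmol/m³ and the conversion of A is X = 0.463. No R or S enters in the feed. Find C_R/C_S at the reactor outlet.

2.59

Exit C_A = C_{A0}(1−X) = 2.06×0.537 = 1.106 kmol/m³.
Rates in a CSTR are evaluated at the outlet concentration: r_R = 0.961×1.106 = 1.063, r_S = 0.335×1.106^2 = 0.4099.
Overall selectivity = C_R/C_S = r_Rτ/(r_Sτ) = r_R/r_S = 2.59.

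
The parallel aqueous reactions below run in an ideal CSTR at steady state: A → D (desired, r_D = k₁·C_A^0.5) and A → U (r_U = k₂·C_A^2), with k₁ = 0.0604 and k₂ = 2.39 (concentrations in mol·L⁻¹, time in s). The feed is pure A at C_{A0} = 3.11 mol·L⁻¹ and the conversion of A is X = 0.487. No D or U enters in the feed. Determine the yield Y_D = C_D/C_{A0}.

Exit C_A = C_{A0}(1−X) = 3.11×0.513 = 1.595 mol·L⁻¹.
Rates in a CSTR are evaluated at the outlet concentration: r_D = 0.0604×1.595^0.5 = 0.07629, r_U = 2.39×1.595^2 = 6.083.
Fraction of consumed A going to D: r_D/(r_D+r_U) = 0.01239.
C_D = 0.01239·C_{A0}·X = 0.01239×3.11×0.487 = 0.0188 mol·L⁻¹; Y_D = C_D/C_{A0} = 0.00603.

0.00603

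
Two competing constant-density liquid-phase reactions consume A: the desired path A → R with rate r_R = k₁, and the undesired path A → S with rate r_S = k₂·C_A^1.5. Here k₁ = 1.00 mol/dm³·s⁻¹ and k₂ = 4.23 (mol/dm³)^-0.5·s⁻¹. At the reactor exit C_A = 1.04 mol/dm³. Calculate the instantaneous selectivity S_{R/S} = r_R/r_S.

0.223

S_{R/S} = r_R/r_S = (k₁)/(k₂·C_A^1.5) = (k₁/k₂)·C_A^-1.5.
= (1.00) / (4.23×1.040^1.5) = 1.000/4.486 = 0.223.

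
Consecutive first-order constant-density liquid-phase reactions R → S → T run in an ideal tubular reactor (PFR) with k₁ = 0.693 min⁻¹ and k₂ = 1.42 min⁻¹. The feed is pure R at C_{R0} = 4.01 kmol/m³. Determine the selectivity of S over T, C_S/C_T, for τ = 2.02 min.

0.316

For first-order series with pure R initially, C_S(τ) = k₁C_{R0}/(k₂−k₁)·(e^(−k₁τ) − e^(−k₂τ)).
e^(−k₁τ) = e^(−0.693×2.02) = e^(−1.400) = 0.2466; e^(−k₂τ) = e^(−2.868) = 0.05679.
C_S = 0.693×4.01/(1.42−0.693) × (0.2466−0.05679) = 3.822×0.1898 = 0.7257 kmol/m³.
C_R = C_{R0}e^(−k₁τ) = 0.9890 kmol/m³, so C_T = C_{R0}−C_R−C_S = 2.295 kmol/m³; C_S/C_T = 0.316.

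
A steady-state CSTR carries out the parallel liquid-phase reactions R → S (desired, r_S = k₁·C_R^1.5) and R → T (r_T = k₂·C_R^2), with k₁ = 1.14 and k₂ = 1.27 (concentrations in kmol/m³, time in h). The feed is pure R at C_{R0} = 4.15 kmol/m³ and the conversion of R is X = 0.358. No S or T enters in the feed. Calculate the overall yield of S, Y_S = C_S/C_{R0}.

Exit C_R = C_{R0}(1−X) = 4.15×0.642 = 2.664 kmol/m³.
A CSTR operates uniformly at the exit composition, giving r_S = 4.958 and r_T = 9.015 (each k·C_R^n at C_R = 2.664).
Fraction of consumed R going to S: r_S/(r_S+r_T) = 0.3548.
C_S = 0.3548·C_{R0}·X = 0.3548×4.15×0.358 = 0.527 kmol/m³; Y_S = C_S/C_{R0} = 0.127.

0.127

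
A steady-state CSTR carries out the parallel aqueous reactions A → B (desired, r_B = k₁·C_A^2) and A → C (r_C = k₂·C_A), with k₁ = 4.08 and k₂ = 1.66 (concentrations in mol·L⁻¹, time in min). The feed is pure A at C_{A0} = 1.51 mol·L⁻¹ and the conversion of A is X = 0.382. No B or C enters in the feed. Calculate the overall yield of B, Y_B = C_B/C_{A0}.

0.266

Exit C_A = C_{A0}(1−X) = 1.51×0.618 = 0.9332 mol·L⁻¹.
A CSTR operates uniformly at the exit composition, giving r_B = 3.553 and r_C = 1.549 (each k·C_A^n at C_A = 0.9332).
Fraction of consumed A going to B: r_B/(r_B+r_C) = 0.6964.
C_B = 0.6964·C_{A0}·X = 0.6964×1.51×0.382 = 0.402 mol·L⁻¹; Y_B = C_B/C_{A0} = 0.266.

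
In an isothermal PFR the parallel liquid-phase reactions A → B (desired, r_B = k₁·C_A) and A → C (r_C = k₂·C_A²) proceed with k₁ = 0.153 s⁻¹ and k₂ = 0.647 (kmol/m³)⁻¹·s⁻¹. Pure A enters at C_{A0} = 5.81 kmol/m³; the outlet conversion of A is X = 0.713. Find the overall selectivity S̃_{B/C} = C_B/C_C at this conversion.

C_A = C_{A0}(1−X) = 1.667 kmol/m³.
Along a PFR/batch, dC_B/dC_A = −r_B/(r_B+r_C) = −k₁/(k₁+k₂·C_A).
Integrating from C_{A0} to C_A: C_B = (0.153/0.647)·ln[(0.153+0.647·5.81)/(0.153+0.647·1.67)] = 0.2365·ln(3.912/1.232) = 0.2733 kmol/m³.
C_C = (C_{A0}−C_A)−C_B = 3.869 kmol/m³; S̃_{B/C} = 0.2733/3.869 = 0.0706.

0.0706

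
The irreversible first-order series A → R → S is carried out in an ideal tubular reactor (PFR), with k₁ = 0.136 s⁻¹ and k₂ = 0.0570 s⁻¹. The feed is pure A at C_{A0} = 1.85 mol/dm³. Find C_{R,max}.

At the optimum, C_{R,max}/C_{A0} = (k₁/k₂)^[k₂/(k₂−k₁)].
= (0.136/0.0570)^(0.0570/(0.0570−0.136)) = (2.386)^(-0.7215) = 0.5340.
C_{R,max} = 0.5340×1.85 = 0.988 mol/dm³.

0.988 mol/dm³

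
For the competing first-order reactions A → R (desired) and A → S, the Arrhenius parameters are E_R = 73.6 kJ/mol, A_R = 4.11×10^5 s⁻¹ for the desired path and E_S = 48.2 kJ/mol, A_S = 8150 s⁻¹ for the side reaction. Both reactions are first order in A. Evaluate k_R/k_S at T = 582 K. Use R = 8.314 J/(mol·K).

Since both paths have the same order in A, the concentration cancels and S_{R/S} = k_R/k_S = (A_R/A_S)·exp[(E_S−E_R)/(RT)].
(E_S−E_R)/(RT) = (48.2−73.6)×10³/(8.314×582) = -25400/4839 = -5.249.
k_R/k_S = (4.11×10^5/8150)·exp(-5.249) = 50.43 × 0.005251 = 0.265.
Since E_R > E_S, raising the temperature improves selectivity toward R.

0.265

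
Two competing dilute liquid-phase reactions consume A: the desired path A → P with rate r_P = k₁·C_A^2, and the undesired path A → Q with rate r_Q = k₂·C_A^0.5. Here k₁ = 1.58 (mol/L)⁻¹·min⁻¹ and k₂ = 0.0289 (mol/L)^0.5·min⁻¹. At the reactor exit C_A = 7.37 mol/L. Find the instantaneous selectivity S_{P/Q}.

1094

S_{P/Q} = r_P/r_Q = (k₁·C_A^2)/(k₂·C_A^0.5) = (k₁/k₂)·C_A^1.5.
= (1.58×7.370^2) / (0.0289×7.370^0.5) = 85.82/0.07846 = 1094.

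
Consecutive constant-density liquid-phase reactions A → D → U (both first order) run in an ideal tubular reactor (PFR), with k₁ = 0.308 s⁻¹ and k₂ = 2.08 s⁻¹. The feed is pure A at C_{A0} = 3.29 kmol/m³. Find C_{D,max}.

0.350 kmol/m³

Evaluating C_D at τ_opt = ln(k₂/k₁)/(k₂−k₁) gives C_{D,max}/C_{A0} = (k₁/k₂)^[k₂/(k₂−k₁)].
= (0.308/2.08)^(2.08/(2.08−0.308)) = (0.1481)^(1.174) = 0.1062.
C_{D,max} = 0.1062×3.29 = 0.350 kmol/m³.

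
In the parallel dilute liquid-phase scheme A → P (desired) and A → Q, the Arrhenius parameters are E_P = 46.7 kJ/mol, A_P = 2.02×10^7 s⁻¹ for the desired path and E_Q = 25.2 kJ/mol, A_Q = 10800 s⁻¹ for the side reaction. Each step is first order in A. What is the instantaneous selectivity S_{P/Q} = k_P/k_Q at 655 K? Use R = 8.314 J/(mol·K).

36.1

Since both paths have the same order in A, the concentration cancels and S_{P/Q} = k_P/k_Q = (A_P/A_Q)·exp[(E_Q−E_P)/(RT)].
(E_Q−E_P)/(RT) = (25.2−46.7)×10³/(8.314×655) = -21500/5446 = -3.948.
k_P/k_Q = (2.02×10^7/10800)·exp(-3.948) = 1870 × 0.01929 = 36.1.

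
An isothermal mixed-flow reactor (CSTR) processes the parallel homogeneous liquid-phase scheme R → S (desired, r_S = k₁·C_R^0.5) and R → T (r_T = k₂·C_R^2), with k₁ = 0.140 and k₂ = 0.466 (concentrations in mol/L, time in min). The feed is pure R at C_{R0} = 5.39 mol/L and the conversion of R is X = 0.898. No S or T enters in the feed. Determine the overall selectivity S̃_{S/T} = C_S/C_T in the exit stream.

Exit C_R = C_{R0}(1−X) = 5.39×0.102 = 0.5498 mol/L.
Rates in a CSTR are evaluated at the outlet concentration: r_S = 0.140×0.5498^0.5 = 0.1038, r_T = 0.466×0.5498^2 = 0.1409.
Overall selectivity = C_S/C_T = r_Sτ/(r_Tτ) = r_S/r_T = 0.737.

0.737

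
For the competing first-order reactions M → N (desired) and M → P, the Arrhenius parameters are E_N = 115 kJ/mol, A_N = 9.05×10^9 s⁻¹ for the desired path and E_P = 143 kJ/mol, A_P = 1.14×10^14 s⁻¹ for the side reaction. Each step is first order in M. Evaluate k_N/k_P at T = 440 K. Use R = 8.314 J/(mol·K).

Since both paths have the same order in M, the concentration cancels and S_{N/P} = k_N/k_P = (A_N/A_P)·exp[(E_P−E_N)/(RT)].
(E_P−E_N)/(RT) = (143−115)×10³/(8.314×440) = 28000/3658 = 7.654.
k_N/k_P = (9.05×10^9/1.14×10^14)·exp(7.654) = 7.939×10^-5 × 2109 = 0.167.

0.167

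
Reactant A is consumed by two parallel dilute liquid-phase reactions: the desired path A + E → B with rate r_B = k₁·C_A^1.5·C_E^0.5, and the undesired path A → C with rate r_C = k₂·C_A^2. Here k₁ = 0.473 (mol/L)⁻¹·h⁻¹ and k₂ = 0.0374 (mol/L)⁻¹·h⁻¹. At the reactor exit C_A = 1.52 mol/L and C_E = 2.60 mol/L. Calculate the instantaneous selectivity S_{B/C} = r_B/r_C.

S_{B/C} = r_B/r_C = (k₁·C_A^1.5·C_E^0.5)/(k₂·C_A^2) = (k₁/k₂)·C_A^-0.5·C_E^0.5.
= (0.473×1.520^1.5×2.600^0.5) / (0.0374×1.520^2) = 1.429/0.08641 = 16.5.

16.5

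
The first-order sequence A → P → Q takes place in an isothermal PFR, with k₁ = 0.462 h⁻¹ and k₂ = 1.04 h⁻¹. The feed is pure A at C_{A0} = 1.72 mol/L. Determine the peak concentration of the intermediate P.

0.399 mol/L

For a first-order series the maximum intermediate yield is C_{P,max}/C_{A0} = (k₁/k₂)^[k₂/(k₂−k₁)].
= (0.462/1.04)^(1.04/(1.04−0.462)) = (0.4442)^(1.799) = 0.2322.
C_{P,max} = 0.2322×1.72 = 0.399 mol/L.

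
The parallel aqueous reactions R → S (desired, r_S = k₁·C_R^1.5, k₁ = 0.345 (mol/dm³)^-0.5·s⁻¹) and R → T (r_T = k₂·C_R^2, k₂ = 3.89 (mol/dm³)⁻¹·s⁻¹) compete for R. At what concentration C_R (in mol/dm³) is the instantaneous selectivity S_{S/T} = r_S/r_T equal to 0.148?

0.359 mol/dm³

S_{S/T} = (k₁/k₂)·C_R^-0.5 ⇒ C_R = (S·k₂/k₁)^(-2).
= (0.148×3.89/0.345)^(-2) = (1.669)^(-2) = 0.359 mol/dm³.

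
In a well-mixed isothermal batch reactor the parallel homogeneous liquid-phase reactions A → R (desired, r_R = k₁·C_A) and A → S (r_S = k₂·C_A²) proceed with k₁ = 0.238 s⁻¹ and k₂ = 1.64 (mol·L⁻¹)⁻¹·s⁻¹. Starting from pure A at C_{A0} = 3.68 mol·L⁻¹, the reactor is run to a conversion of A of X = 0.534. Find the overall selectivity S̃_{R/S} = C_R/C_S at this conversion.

C_A = C_{A0}(1−X) = 1.715 mol·L⁻¹.
Along a PFR/batch, dC_R/dC_A = −r_R/(r_R+r_S) = −k₁/(k₁+k₂·C_A).
Integrating from C_{A0} to C_A: C_R = (0.238/1.64)·ln[(0.238+1.64·3.68)/(0.238+1.64·1.71)] = 0.1451·ln(6.273/3.050) = 0.1046 mol·L⁻¹.
C_S = (C_{A0}−C_A)−C_R = 1.860 mol·L⁻¹; S̃_{R/S} = 0.1046/1.860 = 0.0562.

0.0562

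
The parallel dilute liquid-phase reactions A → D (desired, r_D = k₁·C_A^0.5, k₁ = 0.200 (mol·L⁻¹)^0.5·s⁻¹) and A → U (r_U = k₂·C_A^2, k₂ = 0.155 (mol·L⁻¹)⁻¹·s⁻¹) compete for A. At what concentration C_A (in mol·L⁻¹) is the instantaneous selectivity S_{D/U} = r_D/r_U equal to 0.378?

2.27 mol·L⁻¹

S_{D/U} = (k₁/k₂)·C_A^-1.5 ⇒ C_A = (S·k₂/k₁)^(1/(-1.5)).
= (0.378×0.155/0.200)^(-0.6667) = (0.2929)^(-0.6667) = 2.27 mol·L⁻¹.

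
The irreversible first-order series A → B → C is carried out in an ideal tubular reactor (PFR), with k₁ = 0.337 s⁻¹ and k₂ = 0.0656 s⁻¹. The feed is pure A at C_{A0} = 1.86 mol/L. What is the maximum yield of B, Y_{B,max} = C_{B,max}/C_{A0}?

For a first-order series the maximum intermediate yield is C_{B,max}/C_{A0} = (k₁/k₂)^[k₂/(k₂−k₁)].
= (0.337/0.0656)^(0.0656/(0.0656−0.337)) = (5.137)^(-0.2417) = 0.6733.

0.673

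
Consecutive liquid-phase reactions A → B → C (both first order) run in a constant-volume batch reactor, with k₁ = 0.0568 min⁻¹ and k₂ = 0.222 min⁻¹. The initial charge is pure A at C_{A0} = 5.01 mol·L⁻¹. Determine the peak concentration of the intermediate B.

0.802 mol·L⁻¹

For a first-order series the maximum intermediate yield is C_{B,max}/C_{A0} = (k₁/k₂)^[k₂/(k₂−k₁)].
= (0.0568/0.222)^(0.222/(0.222−0.0568)) = (0.2559)^(1.344) = 0.1601.
C_{B,max} = 0.1601×5.01 = 0.802 mol·L⁻¹.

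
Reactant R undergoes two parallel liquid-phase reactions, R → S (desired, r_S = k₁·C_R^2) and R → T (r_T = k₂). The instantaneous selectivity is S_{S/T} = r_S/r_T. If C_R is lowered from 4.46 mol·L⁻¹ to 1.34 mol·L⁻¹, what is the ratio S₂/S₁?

0.0903

S_{S/T} = (k₁/k₂)·C_R^2, so S₂/S₁ = (C_{R,2}/C_{R,1})^2.
= (1.34/4.46)^2 = (0.3004)^2 = 0.0903.
Selectivity toward S falls as C_R falls — high-concentration operation is favoured.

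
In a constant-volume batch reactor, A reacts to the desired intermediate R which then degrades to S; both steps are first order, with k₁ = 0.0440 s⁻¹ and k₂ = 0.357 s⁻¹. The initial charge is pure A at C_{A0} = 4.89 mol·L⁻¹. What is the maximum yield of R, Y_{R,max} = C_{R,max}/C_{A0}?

0.0918

Evaluating C_R at t_opt = ln(k₂/k₁)/(k₂−k₁) gives C_{R,max}/C_{A0} = (k₁/k₂)^[k₂/(k₂−k₁)].
= (0.0440/0.357)^(0.357/(0.357−0.0440)) = (0.1232)^(1.141) = 0.09183.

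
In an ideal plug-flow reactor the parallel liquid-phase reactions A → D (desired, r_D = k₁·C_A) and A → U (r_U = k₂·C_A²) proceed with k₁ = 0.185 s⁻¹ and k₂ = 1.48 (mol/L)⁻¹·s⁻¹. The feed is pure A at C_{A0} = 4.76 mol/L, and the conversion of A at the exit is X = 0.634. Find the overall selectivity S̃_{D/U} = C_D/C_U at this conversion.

C_A = C_{A0}(1−X) = 1.742 mol/L.
Along a PFR/batch, dC_D/dC_A = −r_D/(r_D+r_U) = −k₁/(k₁+k₂·C_A).
Integrating from C_{A0} to C_A: C_D = (0.185/1.48)·ln[(0.185+1.48·4.76)/(0.185+1.48·1.74)] = 0.1250·ln(7.230/2.763) = 0.1202 mol/L.
C_U = (C_{A0}−C_A)−C_D = 2.898 mol/L; S̃_{D/U} = 0.1202/2.898 = 0.0415.

0.0415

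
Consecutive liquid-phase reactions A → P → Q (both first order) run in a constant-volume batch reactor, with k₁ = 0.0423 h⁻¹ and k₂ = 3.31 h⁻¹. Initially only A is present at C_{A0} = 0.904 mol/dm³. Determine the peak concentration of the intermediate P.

For a first-order series the maximum intermediate yield is C_{P,max}/C_{A0} = (k₁/k₂)^[k₂/(k₂−k₁)].
= (0.0423/3.31)^(3.31/(3.31−0.0423)) = (0.01278)^(1.013) = 0.01208.
C_{P,max} = 0.01208×0.904 = 0.0109 mol/dm³.

0.0109 mol/dm³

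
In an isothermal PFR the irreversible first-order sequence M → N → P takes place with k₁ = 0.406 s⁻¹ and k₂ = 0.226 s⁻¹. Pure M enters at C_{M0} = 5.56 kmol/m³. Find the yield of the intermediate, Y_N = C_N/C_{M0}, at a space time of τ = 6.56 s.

0.355

Solving the coupled first-order balances gives C_N(τ) = [k₁/(k₂−k₁)]·C_{M0}·(e^(−k₁τ) − e^(−k₂τ)).
e^(−k₁τ) = e^(−0.406×6.56) = e^(−2.663) = 0.06971; e^(−k₂τ) = e^(−1.483) = 0.2271.
C_N = 0.406×5.56/(0.226−0.406) × (0.06971−0.2271) = (-12.54)×(-0.1573) = 1.973 kmol/m³.
Y_N = C_N/C_{M0} = 1.973/5.56 = 0.355.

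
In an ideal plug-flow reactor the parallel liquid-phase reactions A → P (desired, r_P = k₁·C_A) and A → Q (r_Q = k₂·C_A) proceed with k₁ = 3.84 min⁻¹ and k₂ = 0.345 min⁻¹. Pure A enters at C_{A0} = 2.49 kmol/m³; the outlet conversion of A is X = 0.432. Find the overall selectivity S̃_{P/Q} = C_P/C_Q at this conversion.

11.1

C_A = C_{A0}(1−X) = 1.414 kmol/m³.
Both paths are first order in A, so the instantaneous fraction to P is constant: dC_P/d(−C_A) = k₁/(k₁+k₂) = 0.9176.
C_P = 0.9176·(C_{A0}−C_A) = 0.9176×1.076 = 0.987 kmol/m³.
C_Q = (C_{A0}−C_A)−C_P = 0.08868 kmol/m³; S̃_{P/Q} = 0.9870/0.08868 = 11.1.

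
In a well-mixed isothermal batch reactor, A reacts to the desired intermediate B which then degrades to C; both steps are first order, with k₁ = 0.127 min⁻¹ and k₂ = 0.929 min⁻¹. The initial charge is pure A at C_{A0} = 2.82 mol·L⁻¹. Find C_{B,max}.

0.281 mol·L⁻¹

At the optimum, C_{B,max}/C_{A0} = (k₁/k₂)^[k₂/(k₂−k₁)].
= (0.127/0.929)^(0.929/(0.929−0.127)) = (0.1367)^(1.158) = 0.09976.
C_{B,max} = 0.09976×2.82 = 0.281 mol·L⁻¹.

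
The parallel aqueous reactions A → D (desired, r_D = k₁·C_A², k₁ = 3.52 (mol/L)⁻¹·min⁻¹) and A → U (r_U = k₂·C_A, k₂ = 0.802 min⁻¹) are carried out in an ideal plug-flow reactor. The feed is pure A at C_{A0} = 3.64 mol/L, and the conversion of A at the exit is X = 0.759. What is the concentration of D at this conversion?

C_A = C_{A0}(1−X) = 0.8772 mol/L.
Along a PFR/batch, dC_U/dC_A = −r_U/(r_D+r_U) = −k₂/(k₂+k₁·C_A).
Integrating from C_{A0} to C_A: C_U = (0.802/3.52)·ln[(0.802+3.52·3.64)/(0.802+3.52·0.877)] = 0.2278·ln(13.61/3.890) = 0.2854 mol/L.
Then C_D = (C_{A0}−C_A) − C_U = 2.763 − 0.2854 = 2.477 mol/L.

2.48 mol/L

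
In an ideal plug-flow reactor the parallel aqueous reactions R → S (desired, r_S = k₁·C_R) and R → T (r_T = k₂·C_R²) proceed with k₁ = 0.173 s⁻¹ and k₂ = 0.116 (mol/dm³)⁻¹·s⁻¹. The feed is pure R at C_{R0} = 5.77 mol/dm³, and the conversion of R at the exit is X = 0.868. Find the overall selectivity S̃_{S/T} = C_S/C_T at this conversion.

0.535

C_R = C_{R0}(1−X) = 0.7616 mol/dm³.
Along a PFR/batch, dC_S/dC_R = −r_S/(r_S+r_T) = −k₁/(k₁+k₂·C_R).
Integrating from C_{R0} to C_R: C_S = (0.173/0.116)·ln[(0.173+0.116·5.77)/(0.173+0.116·0.762)] = 1.491·ln(0.8423/0.2614) = 1.745 mol/dm³.
C_T = (C_{R0}−C_R)−C_S = 3.263 mol/dm³; S̃_{S/T} = 1.745/3.263 = 0.535.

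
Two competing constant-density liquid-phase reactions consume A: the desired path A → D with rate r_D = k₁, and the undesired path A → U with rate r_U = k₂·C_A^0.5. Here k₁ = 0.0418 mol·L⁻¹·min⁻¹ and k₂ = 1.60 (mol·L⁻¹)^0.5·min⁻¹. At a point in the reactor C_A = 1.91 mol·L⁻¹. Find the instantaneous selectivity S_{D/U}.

S_{D/U} = r_D/r_U = (k₁)/(k₂·C_A^0.5) = (k₁/k₂)·C_A^-0.5.
= (0.0418) / (1.60×1.910^0.5) = 0.04180/2.211 = 0.0189.
The undesired path is higher order in A, so low C_A (CSTR or dilute feed) favours D.

0.0189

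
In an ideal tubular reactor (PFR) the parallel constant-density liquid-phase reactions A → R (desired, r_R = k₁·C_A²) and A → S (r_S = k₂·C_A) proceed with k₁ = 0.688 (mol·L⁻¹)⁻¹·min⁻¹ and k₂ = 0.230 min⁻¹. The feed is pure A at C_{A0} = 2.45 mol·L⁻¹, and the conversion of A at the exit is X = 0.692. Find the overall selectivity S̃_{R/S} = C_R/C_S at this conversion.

C_A = C_{A0}(1−X) = 0.7546 mol·L⁻¹.
Along a PFR/batch, dC_S/dC_A = −r_S/(r_R+r_S) = −k₂/(k₂+k₁·C_A).
Integrating from C_{A0} to C_A: C_S = (0.230/0.688)·ln[(0.230+0.688·2.45)/(0.230+0.688·0.755)] = 0.3343·ln(1.916/0.7492) = 0.3139 mol·L⁻¹.
Then C_R = (C_{A0}−C_A) − C_S = 1.695 − 0.3139 = 1.382 mol·L⁻¹.
S̃_{R/S} = C_R/C_S = 1.382/0.3139 = 4.40.

4.40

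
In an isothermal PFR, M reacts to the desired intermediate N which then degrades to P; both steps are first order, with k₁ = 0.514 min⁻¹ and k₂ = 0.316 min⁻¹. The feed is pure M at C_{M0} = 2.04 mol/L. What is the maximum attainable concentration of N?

0.939 mol/L

For a first-order series the maximum intermediate yield is C_{N,max}/C_{M0} = (k₁/k₂)^[k₂/(k₂−k₁)].
= (0.514/0.316)^(0.316/(0.316−0.514)) = (1.627)^(-1.596) = 0.4601.
C_{N,max} = 0.4601×2.04 = 0.939 mol/L.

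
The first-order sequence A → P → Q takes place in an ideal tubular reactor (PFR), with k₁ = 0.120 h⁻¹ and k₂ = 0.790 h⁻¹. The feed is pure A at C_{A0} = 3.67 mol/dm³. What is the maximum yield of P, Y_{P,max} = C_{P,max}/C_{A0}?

0.108

For a first-order series the maximum intermediate yield is C_{P,max}/C_{A0} = (k₁/k₂)^[k₂/(k₂−k₁)].
= (0.120/0.790)^(0.790/(0.790−0.120)) = (0.1519)^(1.179) = 0.1084.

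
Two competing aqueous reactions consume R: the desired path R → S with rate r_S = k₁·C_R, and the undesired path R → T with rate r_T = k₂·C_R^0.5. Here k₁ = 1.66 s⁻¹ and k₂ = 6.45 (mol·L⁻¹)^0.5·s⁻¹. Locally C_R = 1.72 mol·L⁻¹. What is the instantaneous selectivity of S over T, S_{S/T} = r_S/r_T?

S_{S/T} = r_S/r_T = (k₁·C_R)/(k₂·C_R^0.5) = (k₁/k₂)·C_R^0.5.
= (1.66×1.720) / (6.45×1.720^0.5) = 2.855/8.459 = 0.338.
Since the desired path is higher order in R, keeping C_R high (PFR or concentrated feed) favours S.

0.338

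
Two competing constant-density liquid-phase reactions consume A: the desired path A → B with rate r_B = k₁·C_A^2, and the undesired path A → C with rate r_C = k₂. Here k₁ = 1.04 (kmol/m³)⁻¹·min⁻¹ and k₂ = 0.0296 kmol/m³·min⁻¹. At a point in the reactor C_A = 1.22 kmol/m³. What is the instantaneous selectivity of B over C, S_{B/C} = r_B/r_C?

52.3

S_{B/C} = r_B/r_C = (k₁·C_A^2)/(k₂) = (k₁/k₂)·C_A^2.
= (1.04×1.220^2) / (0.0296) = 1.548/0.02960 = 52.3.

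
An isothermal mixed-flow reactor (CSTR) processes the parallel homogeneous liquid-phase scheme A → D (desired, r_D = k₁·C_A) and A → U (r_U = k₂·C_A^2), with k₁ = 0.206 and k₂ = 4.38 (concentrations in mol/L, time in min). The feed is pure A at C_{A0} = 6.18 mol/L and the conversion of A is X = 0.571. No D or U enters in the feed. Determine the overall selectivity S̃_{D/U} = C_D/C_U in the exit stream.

Exit C_A = C_{A0}(1−X) = 6.18×0.429 = 2.651 mol/L.
A CSTR operates uniformly at the exit composition, giving r_D = 0.5462 and r_U = 30.79 (each k·C_A^n at C_A = 2.651).
Overall selectivity = C_D/C_U = r_Dτ/(r_Uτ) = r_D/r_U = 0.0177.

0.0177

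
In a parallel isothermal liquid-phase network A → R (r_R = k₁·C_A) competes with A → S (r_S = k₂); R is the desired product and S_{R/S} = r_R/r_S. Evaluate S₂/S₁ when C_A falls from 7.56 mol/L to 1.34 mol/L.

S_{R/S} = (k₁/k₂)·C_A, so S₂/S₁ = (C_{A,2}/C_{A,1}).
= 1.34/7.56 = 0.177.
Selectivity toward R falls as C_A falls — high-concentration operation is favoured.

0.177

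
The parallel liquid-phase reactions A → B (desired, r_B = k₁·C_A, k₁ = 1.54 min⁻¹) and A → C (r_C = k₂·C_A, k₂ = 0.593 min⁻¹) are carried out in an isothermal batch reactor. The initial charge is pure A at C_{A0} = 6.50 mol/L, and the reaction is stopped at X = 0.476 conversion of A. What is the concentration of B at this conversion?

C_A = C_{A0}(1−X) = 3.406 mol/L.
Both paths are first order in A, so the instantaneous fraction to B is constant: dC_B/d(−C_A) = k₁/(k₁+k₂) = 0.7220.
C_B = 0.7220·(C_{A0}−C_A) = 0.7220×3.094 = 2.23 mol/L.

2.23 mol/L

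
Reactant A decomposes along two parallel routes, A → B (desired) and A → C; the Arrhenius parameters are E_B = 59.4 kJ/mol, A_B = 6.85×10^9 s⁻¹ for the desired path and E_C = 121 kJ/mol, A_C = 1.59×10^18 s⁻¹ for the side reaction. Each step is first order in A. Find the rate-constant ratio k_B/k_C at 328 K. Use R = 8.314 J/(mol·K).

27.8

With equal orders, S_{B/C} = k_B/k_C = (A_B/A_C)·exp[(E_C−E_B)/(RT)].
(E_C−E_B)/(RT) = (121−59.4)×10³/(8.314×328) = 61600/2727 = 22.59.
k_B/k_C = (6.85×10^9/1.59×10^18)·exp(22.59) = 4.308×10^-9 × 6.461×10^9 = 27.8.
Since E_B < E_C, lowering the temperature improves selectivity toward B.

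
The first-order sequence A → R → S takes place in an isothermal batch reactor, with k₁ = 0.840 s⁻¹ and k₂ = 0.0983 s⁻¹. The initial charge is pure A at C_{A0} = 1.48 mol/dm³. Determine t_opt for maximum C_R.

2.89 s

For first-order series the maximum of C_R occurs at t_opt = ln(k₂/k₁)/(k₂−k₁).
= ln(0.0983/0.840)/(0.0983−0.840) = ln(0.1170)/-0.7417 = -2.145/-0.7417 = 2.89 s.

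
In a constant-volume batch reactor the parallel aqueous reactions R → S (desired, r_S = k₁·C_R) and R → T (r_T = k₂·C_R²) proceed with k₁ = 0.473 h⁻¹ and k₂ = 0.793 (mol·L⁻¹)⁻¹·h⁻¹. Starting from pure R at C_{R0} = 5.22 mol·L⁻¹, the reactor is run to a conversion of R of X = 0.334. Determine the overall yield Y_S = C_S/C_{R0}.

C_R = C_{R0}(1−X) = 3.477 mol·L⁻¹.
Along a PFR/batch, dC_S/dC_R = −r_S/(r_S+r_T) = −k₁/(k₁+k₂·C_R).
Integrating from C_{R0} to C_R: C_S = (0.473/0.793)·ln[(0.473+0.793·5.22)/(0.473+0.793·3.48)] = 0.5965·ln(4.612/3.230) = 0.2125 mol·L⁻¹.
Y_S = C_S/C_{R0} = 0.2125/5.22 = 0.0407.

0.0407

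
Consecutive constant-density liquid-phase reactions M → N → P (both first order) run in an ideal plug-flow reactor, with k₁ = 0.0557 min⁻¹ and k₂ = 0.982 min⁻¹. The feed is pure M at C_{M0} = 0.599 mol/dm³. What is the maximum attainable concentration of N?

For a first-order series the maximum intermediate yield is C_{N,max}/C_{M0} = (k₁/k₂)^[k₂/(k₂−k₁)].
= (0.0557/0.982)^(0.982/(0.982−0.0557)) = (0.05672)^(1.060) = 0.04773.
C_{N,max} = 0.04773×0.599 = 0.0286 mol/dm³.

0.0286 mol/dm³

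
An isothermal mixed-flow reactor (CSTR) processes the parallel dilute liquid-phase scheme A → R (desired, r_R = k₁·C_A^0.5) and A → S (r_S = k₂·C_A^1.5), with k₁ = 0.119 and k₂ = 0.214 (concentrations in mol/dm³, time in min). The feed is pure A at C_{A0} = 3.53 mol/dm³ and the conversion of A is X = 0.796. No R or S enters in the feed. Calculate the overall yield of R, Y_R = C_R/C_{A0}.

0.347

Exit C_A = C_{A0}(1−X) = 3.53×0.204 = 0.7201 mol/dm³.
A CSTR operates uniformly at the exit composition, giving r_R = 0.1010 and r_S = 0.1308 (each k·C_A^n at C_A = 0.7201).
Fraction of consumed A going to R: r_R/(r_R+r_S) = 0.4357.
C_R = 0.4357·C_{A0}·X = 0.4357×3.53×0.796 = 1.22 mol/dm³; Y_R = C_R/C_{A0} = 0.347.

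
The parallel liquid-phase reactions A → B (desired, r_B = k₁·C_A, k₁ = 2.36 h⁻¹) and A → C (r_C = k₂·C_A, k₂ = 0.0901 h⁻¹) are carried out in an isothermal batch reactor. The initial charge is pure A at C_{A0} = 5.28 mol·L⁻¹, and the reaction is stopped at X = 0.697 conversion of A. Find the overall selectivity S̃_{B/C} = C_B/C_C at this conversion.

26.2

C_A = C_{A0}(1−X) = 1.600 mol·L⁻¹.
Both paths are first order in A, so the instantaneous fraction to B is constant: dC_B/d(−C_A) = k₁/(k₁+k₂) = 0.9632.
C_B = 0.9632·(C_{A0}−C_A) = 0.9632×3.680 = 3.54 mol·L⁻¹.
C_C = (C_{A0}−C_A)−C_B = 0.1353 mol·L⁻¹; S̃_{B/C} = 3.545/0.1353 = 26.2.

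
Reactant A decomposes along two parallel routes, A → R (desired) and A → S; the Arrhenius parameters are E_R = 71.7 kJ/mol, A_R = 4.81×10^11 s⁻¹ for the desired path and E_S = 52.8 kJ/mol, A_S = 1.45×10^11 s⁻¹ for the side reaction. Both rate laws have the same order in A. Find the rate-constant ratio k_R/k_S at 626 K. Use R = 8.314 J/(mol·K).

0.0878

Since both paths have the same order in A, the concentration cancels and S_{R/S} = k_R/k_S = (A_R/A_S)·exp[(E_S−E_R)/(RT)].
(E_S−E_R)/(RT) = (52.8−71.7)×10³/(8.314×626) = -18900/5205 = -3.631.
k_R/k_S = (4.81×10^11/1.45×10^11)·exp(-3.631) = 3.317 × 0.02648 = 0.0878.
Since E_R > E_S, raising the temperature improves selectivity toward R.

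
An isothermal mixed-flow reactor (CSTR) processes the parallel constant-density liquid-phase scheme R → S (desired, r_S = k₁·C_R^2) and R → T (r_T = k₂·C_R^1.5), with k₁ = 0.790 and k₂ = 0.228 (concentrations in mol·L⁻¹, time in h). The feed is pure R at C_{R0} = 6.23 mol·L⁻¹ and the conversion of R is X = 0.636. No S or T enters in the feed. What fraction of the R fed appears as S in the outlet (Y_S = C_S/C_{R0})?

0.534

Exit C_R = C_{R0}(1−X) = 6.23×0.364 = 2.268 mol·L⁻¹.
Rates in a CSTR are evaluated at the outlet concentration: r_S = 0.790×2.268^2 = 4.063, r_T = 0.228×2.268^1.5 = 0.7786.
Fraction of consumed R going to S: r_S/(r_S+r_T) = 0.8392.
C_S = 0.8392·C_{R0}·X = 0.8392×6.23×0.636 = 3.33 mol·L⁻¹; Y_S = C_S/C_{R0} = 0.534.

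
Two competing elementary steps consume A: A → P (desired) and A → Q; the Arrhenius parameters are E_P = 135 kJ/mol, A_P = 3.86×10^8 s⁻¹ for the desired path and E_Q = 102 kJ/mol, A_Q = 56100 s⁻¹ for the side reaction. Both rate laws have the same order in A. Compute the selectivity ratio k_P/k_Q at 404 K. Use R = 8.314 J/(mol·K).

0.372

Since both paths have the same order in A, the concentration cancels and S_{P/Q} = k_P/k_Q = (A_P/A_Q)·exp[(E_Q−E_P)/(RT)].
(E_Q−E_P)/(RT) = (102−135)×10³/(8.314×404) = -33000/3359 = -9.825.
k_P/k_Q = (3.86×10^8/56100)·exp(-9.825) = 6881 × 5.409×10^-5 = 0.372.
Since E_P > E_Q, raising the temperature improves selectivity toward P.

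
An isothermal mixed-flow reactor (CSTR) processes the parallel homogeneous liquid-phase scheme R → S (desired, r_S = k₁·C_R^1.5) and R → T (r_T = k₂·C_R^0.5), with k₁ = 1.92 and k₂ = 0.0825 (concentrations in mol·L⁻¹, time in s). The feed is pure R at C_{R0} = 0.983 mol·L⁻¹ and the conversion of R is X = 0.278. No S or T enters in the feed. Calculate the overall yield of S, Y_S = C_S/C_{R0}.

Exit C_R = C_{R0}(1−X) = 0.983×0.722 = 0.7097 mol·L⁻¹.
In a CSTR the entire volume is at exit conditions, so r_S = 1.92×0.7097^1.5 = 1.148 and r_T = 0.0825×0.7097^0.5 = 0.06950.
Fraction of consumed R going to S: r_S/(r_S+r_T) = 0.9429.
C_S = 0.9429·C_{R0}·X = 0.9429×0.983×0.278 = 0.258 mol·L⁻¹; Y_S = C_S/C_{R0} = 0.262.

0.262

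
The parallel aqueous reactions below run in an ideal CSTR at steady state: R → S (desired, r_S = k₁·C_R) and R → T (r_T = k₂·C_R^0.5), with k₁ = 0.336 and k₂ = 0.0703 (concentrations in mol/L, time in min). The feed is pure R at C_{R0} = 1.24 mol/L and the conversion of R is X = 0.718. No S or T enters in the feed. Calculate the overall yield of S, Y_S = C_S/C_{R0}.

0.530

Exit C_R = C_{R0}(1−X) = 1.24×0.282 = 0.3497 mol/L.
Rates in a CSTR are evaluated at the outlet concentration: r_S = 0.336×0.3497 = 0.1175, r_T = 0.0703×0.3497^0.5 = 0.04157.
Fraction of consumed R going to S: r_S/(r_S+r_T) = 0.7387.
C_S = 0.7387·C_{R0}·X = 0.7387×1.24×0.718 = 0.658 mol/L; Y_S = C_S/C_{R0} = 0.530.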